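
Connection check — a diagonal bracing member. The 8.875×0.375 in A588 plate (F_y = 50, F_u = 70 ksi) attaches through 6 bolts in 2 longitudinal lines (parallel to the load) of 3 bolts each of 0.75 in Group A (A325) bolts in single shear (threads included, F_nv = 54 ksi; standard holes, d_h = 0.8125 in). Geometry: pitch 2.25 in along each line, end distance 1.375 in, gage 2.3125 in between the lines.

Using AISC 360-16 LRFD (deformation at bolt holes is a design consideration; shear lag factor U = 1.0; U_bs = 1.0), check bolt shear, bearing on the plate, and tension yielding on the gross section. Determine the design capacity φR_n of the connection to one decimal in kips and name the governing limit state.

Bolt shear: A_b = π(0.75)²/4 = 0.44179 in². φR_n = 0.75 × 54 × 0.44179 × 6 × 1 = 107.4 kips.
Bearing (0.375 in plate, F_u = 70 ksi): end bolts L_c = 1.375 − 0.8125/2 = 0.96875, R_n = min(1.2×0.96875×0.375×70, 2.4×0.75×0.375×70) = 30.516 kips/bolt; interior L_c = 2.25 − 0.8125 = 1.4375, R_n = 45.281 kips/bolt. φR_n = 0.75 × (2×30.516 + 4×45.281) = 181.6 kips.
Tension yield (gross): A_g = 8.875×0.375 = 3.3281 in². φR_n = 0.90 × 50 × 3.3281 = 149.8 kips.
Governing: min(107.4, 181.6, 149.8) = 107.4 kips → bolt shear.

107.4 kips (bolt shear governs)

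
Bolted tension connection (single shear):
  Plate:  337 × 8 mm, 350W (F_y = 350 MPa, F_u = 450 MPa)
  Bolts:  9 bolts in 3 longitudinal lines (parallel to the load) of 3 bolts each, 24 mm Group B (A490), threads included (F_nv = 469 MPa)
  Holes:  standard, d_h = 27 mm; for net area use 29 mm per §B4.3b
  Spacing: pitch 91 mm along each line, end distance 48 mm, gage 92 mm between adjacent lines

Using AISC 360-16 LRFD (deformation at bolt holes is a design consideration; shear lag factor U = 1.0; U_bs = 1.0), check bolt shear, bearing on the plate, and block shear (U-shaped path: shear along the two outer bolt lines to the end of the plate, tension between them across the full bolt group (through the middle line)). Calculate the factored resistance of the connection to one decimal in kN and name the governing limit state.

850.5 kN (block shear governs)

Bolt shear: A_b = π(24)²/4 = 452.39 mm². φR_n = 0.75 × 469 × 452.39 × 9 × 1 = 1432.2 kN.
Bearing (8 mm plate, F_u = 450 MPa): end bolts L_c = 48 − 27/2 = 34.5, R_n = min(1.2×34.5×8×450, 2.4×24×8×450) = 149.04 kN/bolt; interior L_c = 91 − 27 = 64, R_n = 207.36 kN/bolt. φR_n = 0.75 × (3×149.04 + 6×207.36) = 1268.5 kN.
Block shear: shear path 2×[48+2×91] = 2×230 mm, A_gv = 3680, A_nv = 2×(230 − 2.5×29)×8 = 2520 mm²; tension across gage: (184 − 2×29)×8 = 1008 mm². R_n = min(0.6×450×2520, 0.6×350×3680) + 1.0×450×1008 = min(680.4, 772.8) + 453.6 = 1134 kN. φR_n = 0.75 × 1134 = 850.5 kN.
Governing: min(1432.2, 1268.5, 850.5) = 850.5 kN → block shear.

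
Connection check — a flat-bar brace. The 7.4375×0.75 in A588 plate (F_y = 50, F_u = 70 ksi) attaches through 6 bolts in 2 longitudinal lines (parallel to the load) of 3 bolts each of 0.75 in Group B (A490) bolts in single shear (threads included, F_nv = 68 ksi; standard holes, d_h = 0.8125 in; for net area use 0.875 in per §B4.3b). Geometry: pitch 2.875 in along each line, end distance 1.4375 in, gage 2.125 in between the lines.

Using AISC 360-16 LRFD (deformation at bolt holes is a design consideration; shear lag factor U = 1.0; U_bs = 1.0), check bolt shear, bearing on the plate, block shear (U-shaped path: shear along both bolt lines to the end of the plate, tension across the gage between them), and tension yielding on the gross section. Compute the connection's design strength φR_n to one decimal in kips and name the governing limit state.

Bolt shear: A_b = π(0.75)²/4 = 0.44179 in². φR_n = 0.75 × 68 × 0.44179 × 6 × 1 = 135.2 kips.
Bearing (0.75 in plate, F_u = 70 ksi): end bolts L_c = 1.4375 − 0.8125/2 = 1.03125, R_n = min(1.2×1.03125×0.75×70, 2.4×0.75×0.75×70) = 64.969 kips/bolt; interior L_c = 2.875 − 0.8125 = 2.0625, R_n = 94.5 kips/bolt. φR_n = 0.75 × (2×64.969 + 4×94.5) = 381.0 kips.
Block shear: shear path 2×[1.4375+2×2.875] = 2×7.1875 in, A_gv = 10.781, A_nv = 2×(7.1875 − 2.5×0.875)×0.75 = 7.5 in²; tension across gage: (2.125 − 1×0.875)×0.75 = 0.9375 in². R_n = min(0.6×70×7.5, 0.6×50×10.781) + 1.0×70×0.9375 = min(315, 323.43) + 65.625 = 380.63 kips. φR_n = 0.75 × 380.63 = 285.5 kips.
Tension yield (gross): A_g = 7.4375×0.75 = 5.5781 in². φR_n = 0.90 × 50 × 5.5781 = 251.0 kips.
Governing: min(135.2, 381.0, 285.5, 251.0) = 135.2 kips → bolt shear.

135.2 kips (bolt shear governs)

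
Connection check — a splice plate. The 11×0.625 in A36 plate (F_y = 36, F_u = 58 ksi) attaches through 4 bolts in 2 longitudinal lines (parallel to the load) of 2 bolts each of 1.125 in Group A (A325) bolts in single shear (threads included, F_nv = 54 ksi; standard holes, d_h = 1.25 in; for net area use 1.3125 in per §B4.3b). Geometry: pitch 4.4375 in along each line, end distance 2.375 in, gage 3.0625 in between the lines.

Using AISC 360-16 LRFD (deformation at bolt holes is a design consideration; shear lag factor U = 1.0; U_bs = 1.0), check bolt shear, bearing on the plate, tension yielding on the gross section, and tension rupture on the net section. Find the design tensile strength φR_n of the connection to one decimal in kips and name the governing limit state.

Bolt shear: A_b = π(1.125)²/4 = 0.99402 in². φR_n = 0.75 × 54 × 0.99402 × 4 × 1 = 161.0 kips.
Bearing (0.625 in plate, F_u = 58 ksi): end bolts L_c = 2.375 − 1.25/2 = 1.75, R_n = min(1.2×1.75×0.625×58, 2.4×1.125×0.625×58) = 76.125 kips/bolt; interior L_c = 4.4375 − 1.25 = 3.1875, R_n = 97.875 kips/bolt. φR_n = 0.75 × (2×76.125 + 2×97.875) = 261.0 kips.
Tension yield (gross): A_g = 11×0.625 = 6.875 in². φR_n = 0.90 × 36 × 6.875 = 222.8 kips.
Tension rupture (net): A_n = (11 − 2×1.3125)×0.625 = 5.2344 in² (U = 1.0, A_e = A_n). φR_n = 0.75 × 58 × 5.2344 = 227.7 kips.
Governing: min(161.0, 261.0, 222.8, 227.7) = 161.0 kips → bolt shear.

161.0 kips (bolt shear governs)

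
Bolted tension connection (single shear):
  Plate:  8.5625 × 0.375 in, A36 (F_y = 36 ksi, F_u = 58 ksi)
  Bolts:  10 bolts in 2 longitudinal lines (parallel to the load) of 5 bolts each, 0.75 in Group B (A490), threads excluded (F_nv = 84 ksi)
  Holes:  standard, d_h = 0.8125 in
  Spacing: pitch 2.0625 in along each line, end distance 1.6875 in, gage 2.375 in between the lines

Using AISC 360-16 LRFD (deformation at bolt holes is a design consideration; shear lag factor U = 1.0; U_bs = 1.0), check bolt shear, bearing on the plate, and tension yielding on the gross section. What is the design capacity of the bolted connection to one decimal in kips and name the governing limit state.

104.0 kips (gross-section yield governs)

Bolt shear: A_b = π(0.75)²/4 = 0.44179 in². φR_n = 0.75 × 84 × 0.44179 × 10 × 1 = 278.3 kips.
Bearing (0.375 in plate, F_u = 58 ksi): end bolts L_c = 1.6875 − 0.8125/2 = 1.28125, R_n = min(1.2×1.28125×0.375×58, 2.4×0.75×0.375×58) = 33.441 kips/bolt; interior L_c = 2.0625 − 0.8125 = 1.25, R_n = 32.625 kips/bolt. φR_n = 0.75 × (2×33.441 + 8×32.625) = 245.9 kips.
Tension yield (gross): A_g = 8.5625×0.375 = 3.2109 in². φR_n = 0.90 × 36 × 3.2109 = 104.0 kips.
Governing: min(278.3, 245.9, 104.0) = 104.0 kips → gross-section yield.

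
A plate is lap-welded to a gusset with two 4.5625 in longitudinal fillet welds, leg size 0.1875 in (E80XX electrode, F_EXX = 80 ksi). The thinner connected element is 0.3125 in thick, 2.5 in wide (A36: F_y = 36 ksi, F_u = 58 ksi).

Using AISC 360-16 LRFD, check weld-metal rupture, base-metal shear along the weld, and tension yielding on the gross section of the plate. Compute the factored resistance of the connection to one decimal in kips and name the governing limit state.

Weld metal: throat = 0.707×0.1875 = 0.13256 in, L = 2×4.5625 = 9.125 in. φR_n = 0.75 × 0.6 × 80 × 0.13256 × 9.125 = 43.5 kips.
Base metal shear (0.3125 in plate): yield φR_n = 1.0×0.6×36×0.3125×9.125 = 61.6 kips; rupture φR_n = 0.75×0.6×58×0.3125×9.125 = 74.4 kips; take 61.6 kips (yield).
Tension yield (gross): A_g = 2.5×0.3125 = 0.78125 in². φR_n = 0.90 × 36 × 0.78125 = 25.3 kips.
Governing: min(43.5, 61.6, 25.3) = 25.3 kips → gross-section yield.

25.3 kips (gross-section yield governs)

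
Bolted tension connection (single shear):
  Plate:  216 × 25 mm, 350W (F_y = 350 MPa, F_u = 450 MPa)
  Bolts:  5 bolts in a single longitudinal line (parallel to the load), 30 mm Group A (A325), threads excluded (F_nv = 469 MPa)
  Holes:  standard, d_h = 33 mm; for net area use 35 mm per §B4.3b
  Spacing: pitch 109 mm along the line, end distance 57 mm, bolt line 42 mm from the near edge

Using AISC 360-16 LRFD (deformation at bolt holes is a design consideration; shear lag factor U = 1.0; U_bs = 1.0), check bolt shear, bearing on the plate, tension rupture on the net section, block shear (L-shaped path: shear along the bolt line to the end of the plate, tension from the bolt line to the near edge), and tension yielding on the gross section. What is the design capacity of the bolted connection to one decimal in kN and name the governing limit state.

Bolt shear: A_b = π(30)²/4 = 706.86 mm². φR_n = 0.75 × 469 × 706.86 × 5 × 1 = 1243.2 kN.
Bearing (25 mm plate, F_u = 450 MPa): end bolts L_c = 57 − 33/2 = 40.5, R_n = min(1.2×40.5×25×450, 2.4×30×25×450) = 546.75 kN/bolt; interior L_c = 109 − 33 = 76, R_n = 810 kN/bolt. φR_n = 0.75 × (1×546.75 + 4×810) = 2840.1 kN.
Tension rupture (net): A_n = (216 − 1×35)×25 = 4525 mm² (U = 1.0, A_e = A_n). φR_n = 0.75 × 450 × 4525 = 1527.2 kN.
Block shear: shear path 1×[57+4×109] = 1×493 mm, A_gv = 12325, A_nv = 1×(493 − 4.5×35)×25 = 8387.5 mm²; tension to near edge: (42 − 0.5×35)×25 = 612.5 mm². R_n = min(0.6×450×8387.5, 0.6×350×12325) + 1.0×450×612.5 = min(2264.6, 2588.3) + 275.63 = 2540.2 kN. φR_n = 0.75 × 2540.2 = 1905.2 kN.
Tension yield (gross): A_g = 216×25 = 5400 mm². φR_n = 0.90 × 350 × 5400 = 1701.0 kN.
Governing: min(1243.2, 2840.1, 1527.2, 1905.2, 1701.0) = 1243.2 kN → bolt shear.

1243.2 kN (bolt shear governs)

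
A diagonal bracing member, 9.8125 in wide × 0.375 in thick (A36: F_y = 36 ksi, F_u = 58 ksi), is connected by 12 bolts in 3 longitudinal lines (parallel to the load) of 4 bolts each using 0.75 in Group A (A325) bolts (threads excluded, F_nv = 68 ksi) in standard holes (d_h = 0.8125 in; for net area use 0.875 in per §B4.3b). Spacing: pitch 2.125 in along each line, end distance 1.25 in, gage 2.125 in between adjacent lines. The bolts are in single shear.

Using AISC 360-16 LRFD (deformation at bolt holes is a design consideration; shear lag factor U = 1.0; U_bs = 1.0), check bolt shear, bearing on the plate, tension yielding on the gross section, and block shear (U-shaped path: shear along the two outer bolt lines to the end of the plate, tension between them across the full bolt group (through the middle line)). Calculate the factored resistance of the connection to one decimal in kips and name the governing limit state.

Bolt shear: A_b = π(0.75)²/4 = 0.44179 in². φR_n = 0.75 × 68 × 0.44179 × 12 × 1 = 270.4 kips.
Bearing (0.375 in plate, F_u = 58 ksi): end bolts L_c = 1.25 − 0.8125/2 = 0.84375, R_n = min(1.2×0.84375×0.375×58, 2.4×0.75×0.375×58) = 22.022 kips/bolt; interior L_c = 2.125 − 0.8125 = 1.3125, R_n = 34.256 kips/bolt. φR_n = 0.75 × (3×22.022 + 9×34.256) = 280.8 kips.
Tension yield (gross): A_g = 9.8125×0.375 = 3.6797 in². φR_n = 0.90 × 36 × 3.6797 = 119.2 kips.
Block shear: shear path 2×[1.25+3×2.125] = 2×7.625 in, A_gv = 5.7188, A_nv = 2×(7.625 − 3.5×0.875)×0.375 = 3.4219 in²; tension across gage: (4.25 − 2×0.875)×0.375 = 0.9375 in². R_n = min(0.6×58×3.4219, 0.6×36×5.7188) + 1.0×58×0.9375 = min(119.08, 123.53) + 54.375 = 173.46 kips. φR_n = 0.75 × 173.46 = 130.1 kips.
Governing: min(270.4, 280.8, 119.2, 130.1) = 119.2 kips → gross-section yield.

119.2 kips (gross-section yield governs)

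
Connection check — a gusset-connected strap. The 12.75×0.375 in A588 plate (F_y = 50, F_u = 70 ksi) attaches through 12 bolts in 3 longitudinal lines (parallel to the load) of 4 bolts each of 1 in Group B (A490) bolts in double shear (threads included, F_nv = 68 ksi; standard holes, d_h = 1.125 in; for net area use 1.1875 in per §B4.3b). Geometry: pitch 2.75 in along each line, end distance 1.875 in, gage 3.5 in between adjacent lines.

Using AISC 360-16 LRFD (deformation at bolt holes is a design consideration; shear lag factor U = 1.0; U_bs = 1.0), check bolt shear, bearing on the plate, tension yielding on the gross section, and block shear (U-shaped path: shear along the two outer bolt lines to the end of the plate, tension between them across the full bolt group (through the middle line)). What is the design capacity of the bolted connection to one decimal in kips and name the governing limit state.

Bolt shear: A_b = π(1)²/4 = 0.7854 in². φR_n = 0.75 × 68 × 0.7854 × 12 × 2 = 961.3 kips.
Bearing (0.375 in plate, F_u = 70 ksi): end bolts L_c = 1.875 − 1.125/2 = 1.3125, R_n = min(1.2×1.3125×0.375×70, 2.4×1×0.375×70) = 41.344 kips/bolt; interior L_c = 2.75 − 1.125 = 1.625, R_n = 51.188 kips/bolt. φR_n = 0.75 × (3×41.344 + 9×51.188) = 438.5 kips.
Tension yield (gross): A_g = 12.75×0.375 = 4.7813 in². φR_n = 0.90 × 50 × 4.7813 = 215.2 kips.
Block shear: shear path 2×[1.875+3×2.75] = 2×10.125 in, A_gv = 7.5938, A_nv = 2×(10.125 − 3.5×1.1875)×0.375 = 4.4766 in²; tension across gage: (7 − 2×1.1875)×0.375 = 1.7344 in². R_n = min(0.6×70×4.4766, 0.6×50×7.5938) + 1.0×70×1.7344 = min(188.02, 227.81) + 121.41 = 309.43 kips. φR_n = 0.75 × 309.43 = 232.1 kips.
Governing: min(961.3, 438.5, 215.2, 232.1) = 215.2 kips → gross-section yield.

215.2 kips (gross-section yield governs)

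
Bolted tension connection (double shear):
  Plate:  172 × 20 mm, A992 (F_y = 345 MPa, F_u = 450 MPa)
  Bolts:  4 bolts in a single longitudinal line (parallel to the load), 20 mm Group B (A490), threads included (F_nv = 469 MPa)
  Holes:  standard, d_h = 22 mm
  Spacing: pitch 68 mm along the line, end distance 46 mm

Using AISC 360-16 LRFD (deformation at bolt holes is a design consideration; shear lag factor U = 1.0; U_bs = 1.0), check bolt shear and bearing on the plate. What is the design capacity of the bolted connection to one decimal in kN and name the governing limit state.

Bolt shear: A_b = π(20)²/4 = 314.16 mm². φR_n = 0.75 × 469 × 314.16 × 4 × 2 = 884.0 kN.
Bearing (20 mm plate, F_u = 450 MPa): end bolts L_c = 46 − 22/2 = 35, R_n = min(1.2×35×20×450, 2.4×20×20×450) = 378 kN/bolt; interior L_c = 68 − 22 = 46, R_n = 432 kN/bolt. φR_n = 0.75 × (1×378 + 3×432) = 1255.5 kN.
Governing: min(884.0, 1255.5) = 884.0 kN → bolt shear.

884.0 kN (bolt shear governs)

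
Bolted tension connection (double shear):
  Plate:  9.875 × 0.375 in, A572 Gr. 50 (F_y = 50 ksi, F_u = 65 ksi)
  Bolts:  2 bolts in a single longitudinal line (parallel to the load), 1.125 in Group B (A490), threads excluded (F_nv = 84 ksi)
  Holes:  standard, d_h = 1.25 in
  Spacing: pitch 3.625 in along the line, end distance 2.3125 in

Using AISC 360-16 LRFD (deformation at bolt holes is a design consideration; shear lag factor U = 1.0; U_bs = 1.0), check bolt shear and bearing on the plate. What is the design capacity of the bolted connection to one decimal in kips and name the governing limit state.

Bolt shear: A_b = π(1.125)²/4 = 0.99402 in². φR_n = 0.75 × 84 × 0.99402 × 2 × 2 = 250.5 kips.
Bearing (0.375 in plate, F_u = 65 ksi): end bolts L_c = 2.3125 − 1.25/2 = 1.6875, R_n = min(1.2×1.6875×0.375×65, 2.4×1.125×0.375×65) = 49.359 kips/bolt; interior L_c = 3.625 − 1.25 = 2.375, R_n = 65.813 kips/bolt. φR_n = 0.75 × (1×49.359 + 1×65.813) = 86.4 kips.
Governing: min(250.5, 86.4) = 86.4 kips → bearing.

86.4 kips (bearing governs)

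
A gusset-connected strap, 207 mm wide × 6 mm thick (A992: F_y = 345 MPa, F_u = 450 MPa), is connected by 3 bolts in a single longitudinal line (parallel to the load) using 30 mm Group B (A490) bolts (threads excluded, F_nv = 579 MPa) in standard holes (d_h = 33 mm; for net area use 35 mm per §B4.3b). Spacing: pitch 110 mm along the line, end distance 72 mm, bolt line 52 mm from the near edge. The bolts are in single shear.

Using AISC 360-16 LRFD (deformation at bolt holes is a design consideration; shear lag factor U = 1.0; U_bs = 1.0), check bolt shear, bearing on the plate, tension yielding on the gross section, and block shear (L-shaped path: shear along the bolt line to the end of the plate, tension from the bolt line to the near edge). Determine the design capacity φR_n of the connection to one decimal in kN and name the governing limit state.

318.3 kN (block shear governs)

Bolt shear: A_b = π(30)²/4 = 706.86 mm². φR_n = 0.75 × 579 × 706.86 × 3 × 1 = 920.9 kN.
Bearing (6 mm plate, F_u = 450 MPa): end bolts L_c = 72 − 33/2 = 55.5, R_n = min(1.2×55.5×6×450, 2.4×30×6×450) = 179.82 kN/bolt; interior L_c = 110 − 33 = 77, R_n = 194.4 kN/bolt. φR_n = 0.75 × (1×179.82 + 2×194.4) = 426.5 kN.
Tension yield (gross): A_g = 207×6 = 1242 mm². φR_n = 0.90 × 345 × 1242 = 385.6 kN.
Block shear: shear path 1×[72+2×110] = 1×292 mm, A_gv = 1752, A_nv = 1×(292 − 2.5×35)×6 = 1227 mm²; tension to near edge: (52 − 0.5×35)×6 = 207 mm². R_n = min(0.6×450×1227, 0.6×345×1752) + 1.0×450×207 = min(331.29, 362.66) + 93.15 = 424.44 kN. φR_n = 0.75 × 424.44 = 318.3 kN.
Governing: min(920.9, 426.5, 385.6, 318.3) = 318.3 kN → block shear.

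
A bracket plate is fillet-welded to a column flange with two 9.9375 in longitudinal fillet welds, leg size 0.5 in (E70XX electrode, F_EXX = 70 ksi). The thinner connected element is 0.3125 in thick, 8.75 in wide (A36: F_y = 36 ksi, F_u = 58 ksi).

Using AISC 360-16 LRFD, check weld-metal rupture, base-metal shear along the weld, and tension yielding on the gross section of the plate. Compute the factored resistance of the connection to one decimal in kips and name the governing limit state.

88.6 kips (gross-section yield governs)

Weld metal: throat = 0.707×0.5 = 0.3535 in, L = 2×9.9375 = 19.875 in. φR_n = 0.75 × 0.6 × 70 × 0.3535 × 19.875 = 221.3 kips.
Base metal shear (0.3125 in plate): yield φR_n = 1.0×0.6×36×0.3125×19.875 = 134.2 kips; rupture φR_n = 0.75×0.6×58×0.3125×19.875 = 162.1 kips; take 134.2 kips (yield).
Tension yield (gross): A_g = 8.75×0.3125 = 2.7344 in². φR_n = 0.90 × 36 × 2.7344 = 88.6 kips.
Governing: min(221.3, 134.2, 88.6) = 88.6 kips → gross-section yield.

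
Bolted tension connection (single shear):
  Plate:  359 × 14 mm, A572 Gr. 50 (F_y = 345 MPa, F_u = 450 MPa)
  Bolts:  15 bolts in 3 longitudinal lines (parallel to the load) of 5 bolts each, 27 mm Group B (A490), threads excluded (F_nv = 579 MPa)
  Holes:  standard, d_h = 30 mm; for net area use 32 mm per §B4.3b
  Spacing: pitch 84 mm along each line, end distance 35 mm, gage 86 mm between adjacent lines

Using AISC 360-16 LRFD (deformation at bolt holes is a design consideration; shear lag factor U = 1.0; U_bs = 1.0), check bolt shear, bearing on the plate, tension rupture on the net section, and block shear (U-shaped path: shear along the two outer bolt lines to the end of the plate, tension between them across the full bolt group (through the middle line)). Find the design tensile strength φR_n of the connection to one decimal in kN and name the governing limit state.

1242.7 kN (net-section rupture governs)

Bolt shear: A_b = π(27)²/4 = 572.56 mm². φR_n = 0.75 × 579 × 572.56 × 15 × 1 = 3729.5 kN.
Bearing (14 mm plate, F_u = 450 MPa): end bolts L_c = 35 − 30/2 = 20, R_n = min(1.2×20×14×450, 2.4×27×14×450) = 151.2 kN/bolt; interior L_c = 84 − 30 = 54, R_n = 408.24 kN/bolt. φR_n = 0.75 × (3×151.2 + 12×408.24) = 4014.4 kN.
Tension rupture (net): A_n = (359 − 3×32)×14 = 3682 mm² (U = 1.0, A_e = A_n). φR_n = 0.75 × 450 × 3682 = 1242.7 kN.
Block shear: shear path 2×[35+4×84] = 2×371 mm, A_gv = 10388, A_nv = 2×(371 − 4.5×32)×14 = 6356 mm²; tension across gage: (172 − 2×32)×14 = 1512 mm². R_n = min(0.6×450×6356, 0.6×345×10388) + 1.0×450×1512 = min(1716.1, 2150.3) + 680.4 = 2396.5 kN. φR_n = 0.75 × 2396.5 = 1797.4 kN.
Governing: min(3729.5, 4014.4, 1242.7, 1797.4) = 1242.7 kN → net-section rupture.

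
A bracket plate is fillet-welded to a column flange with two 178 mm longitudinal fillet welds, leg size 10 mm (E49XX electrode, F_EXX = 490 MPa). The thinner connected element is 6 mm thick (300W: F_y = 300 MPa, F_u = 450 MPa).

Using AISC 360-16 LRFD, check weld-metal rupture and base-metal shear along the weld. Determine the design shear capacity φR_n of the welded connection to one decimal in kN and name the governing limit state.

Weld metal: throat = 0.707×10 = 7.07 mm, L = 2×178 = 356 mm. φR_n = 0.75 × 0.6 × 490 × 7.07 × 356 = 555.0 kN.
Base metal shear (6 mm plate): yield φR_n = 1.0×0.6×300×6×356 = 384.5 kN; rupture φR_n = 0.75×0.6×450×6×356 = 432.5 kN; take 384.5 kN (yield).
Governing: min(555.0, 384.5) = 384.5 kN → base-metal shear.

384.5 kN (base-metal shear governs)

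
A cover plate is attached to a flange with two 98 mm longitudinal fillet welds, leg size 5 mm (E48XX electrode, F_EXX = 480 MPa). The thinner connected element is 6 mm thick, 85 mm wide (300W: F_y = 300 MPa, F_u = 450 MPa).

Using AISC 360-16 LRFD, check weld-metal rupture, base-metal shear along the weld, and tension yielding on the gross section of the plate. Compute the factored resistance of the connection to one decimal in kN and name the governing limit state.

137.7 kN (gross-section yield governs)

Weld metal: throat = 0.707×5 = 3.535 mm, L = 2×98 = 196 mm. φR_n = 0.75 × 0.6 × 480 × 3.535 × 196 = 149.7 kN.
Base metal shear (6 mm plate): yield φR_n = 1.0×0.6×300×6×196 = 211.7 kN; rupture φR_n = 0.75×0.6×450×6×196 = 238.1 kN; take 211.7 kN (yield).
Tension yield (gross): A_g = 85×6 = 510 mm². φR_n = 0.90 × 300 × 510 = 137.7 kN.
Governing: min(149.7, 211.7, 137.7) = 137.7 kN → gross-section yield.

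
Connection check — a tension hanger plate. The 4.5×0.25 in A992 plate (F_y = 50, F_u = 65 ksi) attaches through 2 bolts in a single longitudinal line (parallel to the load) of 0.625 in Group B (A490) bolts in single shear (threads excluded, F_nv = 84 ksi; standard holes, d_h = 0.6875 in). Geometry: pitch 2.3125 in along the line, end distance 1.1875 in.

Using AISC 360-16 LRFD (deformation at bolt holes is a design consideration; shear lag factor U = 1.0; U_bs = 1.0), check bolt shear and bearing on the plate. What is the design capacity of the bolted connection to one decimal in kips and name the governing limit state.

Bolt shear: A_b = π(0.625)²/4 = 0.3068 in². φR_n = 0.75 × 84 × 0.3068 × 2 × 1 = 38.7 kips.
Bearing (0.25 in plate, F_u = 65 ksi): end bolts L_c = 1.1875 − 0.6875/2 = 0.84375, R_n = min(1.2×0.84375×0.25×65, 2.4×0.625×0.25×65) = 16.453 kips/bolt; interior L_c = 2.3125 − 0.6875 = 1.625, R_n = 24.375 kips/bolt. φR_n = 0.75 × (1×16.453 + 1×24.375) = 30.6 kips.
Governing: min(38.7, 30.6) = 30.6 kips → bearing.

30.6 kips (bearing governs)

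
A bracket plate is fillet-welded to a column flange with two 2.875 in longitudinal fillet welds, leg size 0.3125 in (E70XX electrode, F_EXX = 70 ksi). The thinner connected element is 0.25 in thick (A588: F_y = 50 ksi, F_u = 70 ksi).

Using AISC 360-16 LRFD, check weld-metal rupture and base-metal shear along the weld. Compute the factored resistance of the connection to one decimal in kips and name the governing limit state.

Weld metal: throat = 0.707×0.3125 = 0.22094 in, L = 2×2.875 = 5.75 in. φR_n = 0.75 × 0.6 × 70 × 0.22094 × 5.75 = 40.0 kips.
Base metal shear (0.25 in plate): yield φR_n = 1.0×0.6×50×0.25×5.75 = 43.1 kips; rupture φR_n = 0.75×0.6×70×0.25×5.75 = 45.3 kips; take 43.1 kips (yield).
Governing: min(40.0, 43.1) = 40.0 kips → weld metal.

40.0 kips (weld metal governs)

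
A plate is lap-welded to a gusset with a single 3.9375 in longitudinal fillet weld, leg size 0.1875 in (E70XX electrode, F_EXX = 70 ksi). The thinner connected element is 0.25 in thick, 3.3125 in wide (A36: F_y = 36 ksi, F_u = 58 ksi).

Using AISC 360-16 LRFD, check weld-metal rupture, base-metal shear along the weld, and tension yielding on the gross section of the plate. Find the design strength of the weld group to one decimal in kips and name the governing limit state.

16.4 kips (weld metal governs)

Weld metal: throat = 0.707×0.1875 = 0.13256 in, L = 3.9375 in. φR_n = 0.75 × 0.6 × 70 × 0.13256 × 3.9375 = 16.4 kips.
Base metal shear (0.25 in plate): yield φR_n = 1.0×0.6×36×0.25×3.9375 = 21.3 kips; rupture φR_n = 0.75×0.6×58×0.25×3.9375 = 25.7 kips; take 21.3 kips (yield).
Tension yield (gross): A_g = 3.3125×0.25 = 0.82813 in². φR_n = 0.90 × 36 × 0.82813 = 26.8 kips.
Governing: min(16.4, 21.3, 26.8) = 16.4 kips → weld metal.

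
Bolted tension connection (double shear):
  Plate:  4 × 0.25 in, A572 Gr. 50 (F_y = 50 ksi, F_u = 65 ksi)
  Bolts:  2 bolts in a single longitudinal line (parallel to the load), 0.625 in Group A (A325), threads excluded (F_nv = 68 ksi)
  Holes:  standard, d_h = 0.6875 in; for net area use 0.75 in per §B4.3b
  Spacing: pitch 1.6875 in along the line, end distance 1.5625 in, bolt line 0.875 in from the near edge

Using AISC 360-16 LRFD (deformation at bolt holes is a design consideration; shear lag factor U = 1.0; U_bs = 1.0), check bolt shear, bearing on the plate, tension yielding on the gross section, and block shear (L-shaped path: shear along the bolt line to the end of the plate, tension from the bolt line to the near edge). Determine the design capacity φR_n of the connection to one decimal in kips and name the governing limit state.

21.6 kips (block shear governs)

Bolt shear: A_b = π(0.625)²/4 = 0.3068 in². φR_n = 0.75 × 68 × 0.3068 × 2 × 2 = 62.6 kips.
Bearing (0.25 in plate, F_u = 65 ksi): end bolts L_c = 1.5625 − 0.6875/2 = 1.21875, R_n = min(1.2×1.21875×0.25×65, 2.4×0.625×0.25×65) = 23.766 kips/bolt; interior L_c = 1.6875 − 0.6875 = 1, R_n = 19.5 kips/bolt. φR_n = 0.75 × (1×23.766 + 1×19.5) = 32.4 kips.
Tension yield (gross): A_g = 4×0.25 = 1 in². φR_n = 0.90 × 50 × 1 = 45.0 kips.
Block shear: shear path 1×[1.5625+1×1.6875] = 1×3.25 in, A_gv = 0.8125, A_nv = 1×(3.25 − 1.5×0.75)×0.25 = 0.53125 in²; tension to near edge: (0.875 − 0.5×0.75)×0.25 = 0.125 in². R_n = min(0.6×65×0.53125, 0.6×50×0.8125) + 1.0×65×0.125 = min(20.719, 24.375) + 8.125 = 28.844 kips. φR_n = 0.75 × 28.844 = 21.6 kips.
Governing: min(62.6, 32.4, 45.0, 21.6) = 21.6 kips → block shear.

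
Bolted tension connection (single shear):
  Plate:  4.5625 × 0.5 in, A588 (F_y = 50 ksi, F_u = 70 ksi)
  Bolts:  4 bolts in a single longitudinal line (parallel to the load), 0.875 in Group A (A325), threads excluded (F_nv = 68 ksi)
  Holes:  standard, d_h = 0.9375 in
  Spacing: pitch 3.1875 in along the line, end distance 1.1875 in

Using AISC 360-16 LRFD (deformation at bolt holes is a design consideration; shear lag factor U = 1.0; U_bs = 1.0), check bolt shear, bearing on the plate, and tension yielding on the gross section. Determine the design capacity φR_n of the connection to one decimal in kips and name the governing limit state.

102.7 kips (gross-section yield governs)

Bolt shear: A_b = π(0.875)²/4 = 0.60132 in². φR_n = 0.75 × 68 × 0.60132 × 4 × 1 = 122.7 kips.
Bearing (0.5 in plate, F_u = 70 ksi): end bolts L_c = 1.1875 − 0.9375/2 = 0.71875, R_n = min(1.2×0.71875×0.5×70, 2.4×0.875×0.5×70) = 30.188 kips/bolt; interior L_c = 3.1875 − 0.9375 = 2.25, R_n = 73.5 kips/bolt. φR_n = 0.75 × (1×30.188 + 3×73.5) = 188.0 kips.
Tension yield (gross): A_g = 4.5625×0.5 = 2.2813 in². φR_n = 0.90 × 50 × 2.2813 = 102.7 kips.
Governing: min(122.7, 188.0, 102.7) = 102.7 kips → gross-section yield.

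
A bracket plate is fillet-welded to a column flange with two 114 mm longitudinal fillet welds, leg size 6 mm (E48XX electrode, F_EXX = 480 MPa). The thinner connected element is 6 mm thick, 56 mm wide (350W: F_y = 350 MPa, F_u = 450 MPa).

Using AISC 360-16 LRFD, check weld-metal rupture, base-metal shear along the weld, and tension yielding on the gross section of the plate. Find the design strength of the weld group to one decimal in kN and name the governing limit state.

105.8 kN (gross-section yield governs)

Weld metal: throat = 0.707×6 = 4.242 mm, L = 2×114 = 228 mm. φR_n = 0.75 × 0.6 × 480 × 4.242 × 228 = 208.9 kN.
Base metal shear (6 mm plate): yield φR_n = 1.0×0.6×350×6×228 = 287.3 kN; rupture φR_n = 0.75×0.6×450×6×228 = 277.0 kN; take 277.0 kN (rupture).
Tension yield (gross): A_g = 56×6 = 336 mm². φR_n = 0.90 × 350 × 336 = 105.8 kN.
Governing: min(208.9, 277.0, 105.8) = 105.8 kN → gross-section yield.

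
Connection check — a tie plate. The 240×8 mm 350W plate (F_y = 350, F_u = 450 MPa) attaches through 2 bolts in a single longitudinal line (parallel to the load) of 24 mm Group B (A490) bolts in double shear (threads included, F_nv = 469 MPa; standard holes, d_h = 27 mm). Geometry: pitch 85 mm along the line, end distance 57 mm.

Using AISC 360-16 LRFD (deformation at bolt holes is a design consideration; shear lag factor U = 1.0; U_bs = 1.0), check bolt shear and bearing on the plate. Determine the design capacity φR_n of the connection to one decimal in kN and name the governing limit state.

Bolt shear: A_b = π(24)²/4 = 452.39 mm². φR_n = 0.75 × 469 × 452.39 × 2 × 2 = 636.5 kN.
Bearing (8 mm plate, F_u = 450 MPa): end bolts L_c = 57 − 27/2 = 43.5, R_n = min(1.2×43.5×8×450, 2.4×24×8×450) = 187.92 kN/bolt; interior L_c = 85 − 27 = 58, R_n = 207.36 kN/bolt. φR_n = 0.75 × (1×187.92 + 1×207.36) = 296.5 kN.
Governing: min(636.5, 296.5) = 296.5 kN → bearing.

296.5 kN (bearing governs)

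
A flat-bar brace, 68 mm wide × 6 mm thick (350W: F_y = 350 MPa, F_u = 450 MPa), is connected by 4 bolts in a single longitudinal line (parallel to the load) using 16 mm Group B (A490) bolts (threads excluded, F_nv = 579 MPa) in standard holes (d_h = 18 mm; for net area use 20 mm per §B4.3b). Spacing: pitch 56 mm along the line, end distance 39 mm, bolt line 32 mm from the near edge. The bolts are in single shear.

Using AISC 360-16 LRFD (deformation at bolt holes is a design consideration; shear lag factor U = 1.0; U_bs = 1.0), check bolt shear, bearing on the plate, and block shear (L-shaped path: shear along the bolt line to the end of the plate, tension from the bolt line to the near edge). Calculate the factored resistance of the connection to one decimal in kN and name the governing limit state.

Bolt shear: A_b = π(16)²/4 = 201.06 mm². φR_n = 0.75 × 579 × 201.06 × 4 × 1 = 349.2 kN.
Bearing (6 mm plate, F_u = 450 MPa): end bolts L_c = 39 − 18/2 = 30, R_n = min(1.2×30×6×450, 2.4×16×6×450) = 97.2 kN/bolt; interior L_c = 56 − 18 = 38, R_n = 103.68 kN/bolt. φR_n = 0.75 × (1×97.2 + 3×103.68) = 306.2 kN.
Block shear: shear path 1×[39+3×56] = 1×207 mm, A_gv = 1242, A_nv = 1×(207 − 3.5×20)×6 = 822 mm²; tension to near edge: (32 − 0.5×20)×6 = 132 mm². R_n = min(0.6×450×822, 0.6×350×1242) + 1.0×450×132 = min(221.94, 260.82) + 59.4 = 281.34 kN. φR_n = 0.75 × 281.34 = 211.0 kN.
Governing: min(349.2, 306.2, 211.0) = 211.0 kN → block shear.

211.0 kN (block shear governs)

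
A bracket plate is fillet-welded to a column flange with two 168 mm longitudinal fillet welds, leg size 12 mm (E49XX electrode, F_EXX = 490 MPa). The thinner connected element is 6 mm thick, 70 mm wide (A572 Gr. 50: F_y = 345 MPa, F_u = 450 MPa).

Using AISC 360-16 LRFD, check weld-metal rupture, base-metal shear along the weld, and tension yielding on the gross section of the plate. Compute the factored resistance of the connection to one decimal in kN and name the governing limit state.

130.4 kN (gross-section yield governs)

Weld metal: throat = 0.707×12 = 8.484 mm, L = 2×168 = 336 mm. φR_n = 0.75 × 0.6 × 490 × 8.484 × 336 = 628.6 kN.
Base metal shear (6 mm plate): yield φR_n = 1.0×0.6×345×6×336 = 417.3 kN; rupture φR_n = 0.75×0.6×450×6×336 = 408.2 kN; take 408.2 kN (rupture).
Tension yield (gross): A_g = 70×6 = 420 mm². φR_n = 0.90 × 345 × 420 = 130.4 kN.
Governing: min(628.6, 408.2, 130.4) = 130.4 kN → gross-section yield.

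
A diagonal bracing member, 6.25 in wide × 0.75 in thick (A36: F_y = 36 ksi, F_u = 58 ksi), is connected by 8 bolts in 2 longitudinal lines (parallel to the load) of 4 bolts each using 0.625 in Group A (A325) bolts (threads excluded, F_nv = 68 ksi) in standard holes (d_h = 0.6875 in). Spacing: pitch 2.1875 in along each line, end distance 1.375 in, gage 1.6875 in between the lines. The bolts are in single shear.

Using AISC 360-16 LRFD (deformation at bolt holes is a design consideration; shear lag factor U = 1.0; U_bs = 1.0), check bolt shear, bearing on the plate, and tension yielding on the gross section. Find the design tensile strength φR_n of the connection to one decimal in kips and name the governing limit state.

125.2 kips (bolt shear governs)

Bolt shear: A_b = π(0.625)²/4 = 0.3068 in². φR_n = 0.75 × 68 × 0.3068 × 8 × 1 = 125.2 kips.
Bearing (0.75 in plate, F_u = 58 ksi): end bolts L_c = 1.375 − 0.6875/2 = 1.03125, R_n = min(1.2×1.03125×0.75×58, 2.4×0.625×0.75×58) = 53.831 kips/bolt; interior L_c = 2.1875 − 0.6875 = 1.5, R_n = 65.25 kips/bolt. φR_n = 0.75 × (2×53.831 + 6×65.25) = 374.4 kips.
Tension yield (gross): A_g = 6.25×0.75 = 4.6875 in². φR_n = 0.90 × 36 × 4.6875 = 151.9 kips.
Governing: min(125.2, 374.4, 151.9) = 125.2 kips → bolt shear.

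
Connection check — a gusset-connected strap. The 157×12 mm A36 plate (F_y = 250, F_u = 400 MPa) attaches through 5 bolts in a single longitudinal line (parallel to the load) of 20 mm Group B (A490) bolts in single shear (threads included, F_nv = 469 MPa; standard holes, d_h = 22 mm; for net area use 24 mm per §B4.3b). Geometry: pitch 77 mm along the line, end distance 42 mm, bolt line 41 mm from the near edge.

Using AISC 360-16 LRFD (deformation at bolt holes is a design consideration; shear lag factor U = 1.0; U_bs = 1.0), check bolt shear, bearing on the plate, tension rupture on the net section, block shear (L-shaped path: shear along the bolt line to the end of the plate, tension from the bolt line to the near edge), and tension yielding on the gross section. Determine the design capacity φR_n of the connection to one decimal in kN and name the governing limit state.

Bolt shear: A_b = π(20)²/4 = 314.16 mm². φR_n = 0.75 × 469 × 314.16 × 5 × 1 = 552.5 kN.
Bearing (12 mm plate, F_u = 400 MPa): end bolts L_c = 42 − 22/2 = 31, R_n = min(1.2×31×12×400, 2.4×20×12×400) = 178.56 kN/bolt; interior L_c = 77 − 22 = 55, R_n = 230.4 kN/bolt. φR_n = 0.75 × (1×178.56 + 4×230.4) = 825.1 kN.
Tension rupture (net): A_n = (157 − 1×24)×12 = 1596 mm² (U = 1.0, A_e = A_n). φR_n = 0.75 × 400 × 1596 = 478.8 kN.
Block shear: shear path 1×[42+4×77] = 1×350 mm, A_gv = 4200, A_nv = 1×(350 − 4.5×24)×12 = 2904 mm²; tension to near edge: (41 − 0.5×24)×12 = 348 mm². R_n = min(0.6×400×2904, 0.6×250×4200) + 1.0×400×348 = min(696.96, 630) + 139.2 = 769.2 kN. φR_n = 0.75 × 769.2 = 576.9 kN.
Tension yield (gross): A_g = 157×12 = 1884 mm². φR_n = 0.90 × 250 × 1884 = 423.9 kN.
Governing: min(552.5, 825.1, 478.8, 576.9, 423.9) = 423.9 kN → gross-section yield.

423.9 kN (gross-section yield governs)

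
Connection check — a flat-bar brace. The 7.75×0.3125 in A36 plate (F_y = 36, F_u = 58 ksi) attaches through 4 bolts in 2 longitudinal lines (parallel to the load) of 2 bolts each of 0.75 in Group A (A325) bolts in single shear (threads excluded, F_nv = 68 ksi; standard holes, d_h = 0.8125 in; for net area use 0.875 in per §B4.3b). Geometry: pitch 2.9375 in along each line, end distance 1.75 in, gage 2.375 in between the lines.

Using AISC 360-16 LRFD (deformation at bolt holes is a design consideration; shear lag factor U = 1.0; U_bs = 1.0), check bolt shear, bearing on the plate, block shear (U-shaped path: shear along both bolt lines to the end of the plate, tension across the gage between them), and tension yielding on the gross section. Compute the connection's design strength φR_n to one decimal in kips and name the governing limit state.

Bolt shear: A_b = π(0.75)²/4 = 0.44179 in². φR_n = 0.75 × 68 × 0.44179 × 4 × 1 = 90.1 kips.
Bearing (0.3125 in plate, F_u = 58 ksi): end bolts L_c = 1.75 − 0.8125/2 = 1.34375, R_n = min(1.2×1.34375×0.3125×58, 2.4×0.75×0.3125×58) = 29.227 kips/bolt; interior L_c = 2.9375 − 0.8125 = 2.125, R_n = 32.625 kips/bolt. φR_n = 0.75 × (2×29.227 + 2×32.625) = 92.8 kips.
Block shear: shear path 2×[1.75+1×2.9375] = 2×4.6875 in, A_gv = 2.9297, A_nv = 2×(4.6875 − 1.5×0.875)×0.3125 = 2.1094 in²; tension across gage: (2.375 − 1×0.875)×0.3125 = 0.46875 in². R_n = min(0.6×58×2.1094, 0.6×36×2.9297) + 1.0×58×0.46875 = min(73.407, 63.282) + 27.188 = 90.47 kips. φR_n = 0.75 × 90.47 = 67.9 kips.
Tension yield (gross): A_g = 7.75×0.3125 = 2.4219 in². φR_n = 0.90 × 36 × 2.4219 = 78.5 kips.
Governing: min(90.1, 92.8, 67.9, 78.5) = 67.9 kips → block shear.

67.9 kips (block shear governs)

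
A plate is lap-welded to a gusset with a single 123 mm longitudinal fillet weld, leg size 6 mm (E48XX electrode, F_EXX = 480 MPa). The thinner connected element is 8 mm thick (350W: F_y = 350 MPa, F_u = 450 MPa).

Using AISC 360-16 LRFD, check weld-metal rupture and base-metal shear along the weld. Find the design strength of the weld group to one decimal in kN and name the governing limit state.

112.7 kN (weld metal governs)

Weld metal: throat = 0.707×6 = 4.242 mm, L = 123 mm. φR_n = 0.75 × 0.6 × 480 × 4.242 × 123 = 112.7 kN.
Base metal shear (8 mm plate): yield φR_n = 1.0×0.6×350×8×123 = 206.6 kN; rupture φR_n = 0.75×0.6×450×8×123 = 199.3 kN; take 199.3 kN (rupture).
Governing: min(112.7, 199.3) = 112.7 kN → weld metal.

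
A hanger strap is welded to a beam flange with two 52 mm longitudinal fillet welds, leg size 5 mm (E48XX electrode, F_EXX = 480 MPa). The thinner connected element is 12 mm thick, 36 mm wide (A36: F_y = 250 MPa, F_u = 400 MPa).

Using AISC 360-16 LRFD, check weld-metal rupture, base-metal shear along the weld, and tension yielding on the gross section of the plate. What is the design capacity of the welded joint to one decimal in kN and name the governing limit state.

Weld metal: throat = 0.707×5 = 3.535 mm, L = 2×52 = 104 mm. φR_n = 0.75 × 0.6 × 480 × 3.535 × 104 = 79.4 kN.
Base metal shear (12 mm plate): yield φR_n = 1.0×0.6×250×12×104 = 187.2 kN; rupture φR_n = 0.75×0.6×400×12×104 = 224.6 kN; take 187.2 kN (yield).
Tension yield (gross): A_g = 36×12 = 432 mm². φR_n = 0.90 × 250 × 432 = 97.2 kN.
Governing: min(79.4, 187.2, 97.2) = 79.4 kN → weld metal.

79.4 kN (weld metal governs)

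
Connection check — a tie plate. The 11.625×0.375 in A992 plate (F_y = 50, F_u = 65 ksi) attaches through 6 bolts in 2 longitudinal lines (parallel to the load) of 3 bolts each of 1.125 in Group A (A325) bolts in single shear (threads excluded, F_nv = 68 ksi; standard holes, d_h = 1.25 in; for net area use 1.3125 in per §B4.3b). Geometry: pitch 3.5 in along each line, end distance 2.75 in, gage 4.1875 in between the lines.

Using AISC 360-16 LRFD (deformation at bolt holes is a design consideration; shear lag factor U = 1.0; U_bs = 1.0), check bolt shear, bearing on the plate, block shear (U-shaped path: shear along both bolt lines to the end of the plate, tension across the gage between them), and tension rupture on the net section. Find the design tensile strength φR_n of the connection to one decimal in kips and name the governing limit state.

164.5 kips (net-section rupture governs)

Bolt shear: A_b = π(1.125)²/4 = 0.99402 in². φR_n = 0.75 × 68 × 0.99402 × 6 × 1 = 304.2 kips.
Bearing (0.375 in plate, F_u = 65 ksi): end bolts L_c = 2.75 − 1.25/2 = 2.125, R_n = min(1.2×2.125×0.375×65, 2.4×1.125×0.375×65) = 62.156 kips/bolt; interior L_c = 3.5 − 1.25 = 2.25, R_n = 65.813 kips/bolt. φR_n = 0.75 × (2×62.156 + 4×65.813) = 290.7 kips.
Block shear: shear path 2×[2.75+2×3.5] = 2×9.75 in, A_gv = 7.3125, A_nv = 2×(9.75 − 2.5×1.3125)×0.375 = 4.8516 in²; tension across gage: (4.1875 − 1×1.3125)×0.375 = 1.0781 in². R_n = min(0.6×65×4.8516, 0.6×50×7.3125) + 1.0×65×1.0781 = min(189.21, 219.38) + 70.077 = 259.29 kips. φR_n = 0.75 × 259.29 = 194.5 kips.
Tension rupture (net): A_n = (11.625 − 2×1.3125)×0.375 = 3.375 in² (U = 1.0, A_e = A_n). φR_n = 0.75 × 65 × 3.375 = 164.5 kips.
Governing: min(304.2, 290.7, 194.5, 164.5) = 164.5 kips → net-section rupture.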